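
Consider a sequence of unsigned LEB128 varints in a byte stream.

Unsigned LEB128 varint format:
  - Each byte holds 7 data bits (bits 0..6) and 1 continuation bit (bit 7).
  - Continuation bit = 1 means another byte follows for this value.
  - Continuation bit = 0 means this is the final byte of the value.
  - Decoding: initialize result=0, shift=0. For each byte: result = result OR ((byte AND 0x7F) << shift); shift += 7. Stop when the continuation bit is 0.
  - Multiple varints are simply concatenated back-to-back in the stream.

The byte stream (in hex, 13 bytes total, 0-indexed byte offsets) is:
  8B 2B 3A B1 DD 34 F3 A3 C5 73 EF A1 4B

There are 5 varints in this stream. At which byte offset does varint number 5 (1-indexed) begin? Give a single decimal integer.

Answer: 10

Derivation:
  byte[0]=0x8B cont=1 payload=0x0B=11: acc |= 11<<0 -> acc=11 shift=7
  byte[1]=0x2B cont=0 payload=0x2B=43: acc |= 43<<7 -> acc=5515 shift=14 [end]
Varint 1: bytes[0:2] = 8B 2B -> value 5515 (2 byte(s))
  byte[2]=0x3A cont=0 payload=0x3A=58: acc |= 58<<0 -> acc=58 shift=7 [end]
Varint 2: bytes[2:3] = 3A -> value 58 (1 byte(s))
  byte[3]=0xB1 cont=1 payload=0x31=49: acc |= 49<<0 -> acc=49 shift=7
  byte[4]=0xDD cont=1 payload=0x5D=93: acc |= 93<<7 -> acc=11953 shift=14
  byte[5]=0x34 cont=0 payload=0x34=52: acc |= 52<<14 -> acc=863921 shift=21 [end]
Varint 3: bytes[3:6] = B1 DD 34 -> value 863921 (3 byte(s))
  byte[6]=0xF3 cont=1 payload=0x73=115: acc |= 115<<0 -> acc=115 shift=7
  byte[7]=0xA3 cont=1 payload=0x23=35: acc |= 35<<7 -> acc=4595 shift=14
  byte[8]=0xC5 cont=1 payload=0x45=69: acc |= 69<<14 -> acc=1135091 shift=21
  byte[9]=0x73 cont=0 payload=0x73=115: acc |= 115<<21 -> acc=242307571 shift=28 [end]
Varint 4: bytes[6:10] = F3 A3 C5 73 -> value 242307571 (4 byte(s))
  byte[10]=0xEF cont=1 payload=0x6F=111: acc |= 111<<0 -> acc=111 shift=7
  byte[11]=0xA1 cont=1 payload=0x21=33: acc |= 33<<7 -> acc=4335 shift=14
  byte[12]=0x4B cont=0 payload=0x4B=75: acc |= 75<<14 -> acc=1233135 shift=21 [end]
Varint 5: bytes[10:13] = EF A1 4B -> value 1233135 (3 byte(s))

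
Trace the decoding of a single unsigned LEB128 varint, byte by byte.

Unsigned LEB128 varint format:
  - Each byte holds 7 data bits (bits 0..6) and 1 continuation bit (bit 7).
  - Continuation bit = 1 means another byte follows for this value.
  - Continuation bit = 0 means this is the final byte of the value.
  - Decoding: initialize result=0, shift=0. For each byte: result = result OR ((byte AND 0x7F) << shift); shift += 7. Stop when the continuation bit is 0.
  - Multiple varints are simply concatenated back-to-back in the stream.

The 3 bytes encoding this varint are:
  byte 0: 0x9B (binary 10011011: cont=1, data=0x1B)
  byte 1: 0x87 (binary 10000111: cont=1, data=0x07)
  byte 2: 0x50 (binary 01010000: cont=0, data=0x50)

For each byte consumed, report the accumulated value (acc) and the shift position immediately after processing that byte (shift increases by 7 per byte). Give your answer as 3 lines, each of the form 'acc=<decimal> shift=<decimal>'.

Answer: acc=27 shift=7
acc=923 shift=14
acc=1311643 shift=21

Derivation:
byte 0=0x9B: payload=0x1B=27, contrib = 27<<0 = 27; acc -> 27, shift -> 7
byte 1=0x87: payload=0x07=7, contrib = 7<<7 = 896; acc -> 923, shift -> 14
byte 2=0x50: payload=0x50=80, contrib = 80<<14 = 1310720; acc -> 1311643, shift -> 21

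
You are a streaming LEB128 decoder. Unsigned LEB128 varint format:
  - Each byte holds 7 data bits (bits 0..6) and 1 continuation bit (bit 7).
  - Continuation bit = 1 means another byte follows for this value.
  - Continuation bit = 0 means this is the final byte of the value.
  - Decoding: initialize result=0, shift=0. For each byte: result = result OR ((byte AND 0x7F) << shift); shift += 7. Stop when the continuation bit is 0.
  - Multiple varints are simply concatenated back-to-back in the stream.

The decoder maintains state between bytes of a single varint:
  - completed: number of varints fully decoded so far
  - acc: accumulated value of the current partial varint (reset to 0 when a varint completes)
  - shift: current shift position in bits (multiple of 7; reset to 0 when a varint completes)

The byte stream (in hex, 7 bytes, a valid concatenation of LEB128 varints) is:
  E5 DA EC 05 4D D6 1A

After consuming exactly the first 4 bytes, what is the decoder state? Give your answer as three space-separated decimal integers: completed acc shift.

Answer: 1 0 0

Derivation:
byte[0]=0xE5 cont=1 payload=0x65: acc |= 101<<0 -> completed=0 acc=101 shift=7
byte[1]=0xDA cont=1 payload=0x5A: acc |= 90<<7 -> completed=0 acc=11621 shift=14
byte[2]=0xEC cont=1 payload=0x6C: acc |= 108<<14 -> completed=0 acc=1781093 shift=21
byte[3]=0x05 cont=0 payload=0x05: varint #1 complete (value=12266853); reset -> completed=1 acc=0 shift=0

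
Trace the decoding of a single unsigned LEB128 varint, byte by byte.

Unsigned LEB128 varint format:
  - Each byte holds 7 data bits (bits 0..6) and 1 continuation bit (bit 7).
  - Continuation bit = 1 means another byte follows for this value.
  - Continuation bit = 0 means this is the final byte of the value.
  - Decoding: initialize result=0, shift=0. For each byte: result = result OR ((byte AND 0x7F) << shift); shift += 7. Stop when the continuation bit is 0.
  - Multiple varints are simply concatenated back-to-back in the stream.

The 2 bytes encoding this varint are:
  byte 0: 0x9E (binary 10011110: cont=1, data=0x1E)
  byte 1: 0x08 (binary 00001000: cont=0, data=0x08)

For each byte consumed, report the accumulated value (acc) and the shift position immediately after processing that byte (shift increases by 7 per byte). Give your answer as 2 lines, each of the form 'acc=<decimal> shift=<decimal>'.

byte 0=0x9E: payload=0x1E=30, contrib = 30<<0 = 30; acc -> 30, shift -> 7
byte 1=0x08: payload=0x08=8, contrib = 8<<7 = 1024; acc -> 1054, shift -> 14

Answer: acc=30 shift=7
acc=1054 shift=14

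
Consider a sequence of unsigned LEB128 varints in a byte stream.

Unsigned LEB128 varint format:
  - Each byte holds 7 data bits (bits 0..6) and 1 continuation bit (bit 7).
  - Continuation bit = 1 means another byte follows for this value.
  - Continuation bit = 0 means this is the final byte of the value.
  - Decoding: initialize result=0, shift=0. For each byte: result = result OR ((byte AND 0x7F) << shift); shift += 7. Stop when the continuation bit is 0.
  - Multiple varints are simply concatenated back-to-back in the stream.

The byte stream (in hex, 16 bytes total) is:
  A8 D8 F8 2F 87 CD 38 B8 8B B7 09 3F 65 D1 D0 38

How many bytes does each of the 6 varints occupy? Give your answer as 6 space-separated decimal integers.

Answer: 4 3 4 1 1 3

Derivation:
  byte[0]=0xA8 cont=1 payload=0x28=40: acc |= 40<<0 -> acc=40 shift=7
  byte[1]=0xD8 cont=1 payload=0x58=88: acc |= 88<<7 -> acc=11304 shift=14
  byte[2]=0xF8 cont=1 payload=0x78=120: acc |= 120<<14 -> acc=1977384 shift=21
  byte[3]=0x2F cont=0 payload=0x2F=47: acc |= 47<<21 -> acc=100543528 shift=28 [end]
Varint 1: bytes[0:4] = A8 D8 F8 2F -> value 100543528 (4 byte(s))
  byte[4]=0x87 cont=1 payload=0x07=7: acc |= 7<<0 -> acc=7 shift=7
  byte[5]=0xCD cont=1 payload=0x4D=77: acc |= 77<<7 -> acc=9863 shift=14
  byte[6]=0x38 cont=0 payload=0x38=56: acc |= 56<<14 -> acc=927367 shift=21 [end]
Varint 2: bytes[4:7] = 87 CD 38 -> value 927367 (3 byte(s))
  byte[7]=0xB8 cont=1 payload=0x38=56: acc |= 56<<0 -> acc=56 shift=7
  byte[8]=0x8B cont=1 payload=0x0B=11: acc |= 11<<7 -> acc=1464 shift=14
  byte[9]=0xB7 cont=1 payload=0x37=55: acc |= 55<<14 -> acc=902584 shift=21
  byte[10]=0x09 cont=0 payload=0x09=9: acc |= 9<<21 -> acc=19776952 shift=28 [end]
Varint 3: bytes[7:11] = B8 8B B7 09 -> value 19776952 (4 byte(s))
  byte[11]=0x3F cont=0 payload=0x3F=63: acc |= 63<<0 -> acc=63 shift=7 [end]
Varint 4: bytes[11:12] = 3F -> value 63 (1 byte(s))
  byte[12]=0x65 cont=0 payload=0x65=101: acc |= 101<<0 -> acc=101 shift=7 [end]
Varint 5: bytes[12:13] = 65 -> value 101 (1 byte(s))
  byte[13]=0xD1 cont=1 payload=0x51=81: acc |= 81<<0 -> acc=81 shift=7
  byte[14]=0xD0 cont=1 payload=0x50=80: acc |= 80<<7 -> acc=10321 shift=14
  byte[15]=0x38 cont=0 payload=0x38=56: acc |= 56<<14 -> acc=927825 shift=21 [end]
Varint 6: bytes[13:16] = D1 D0 38 -> value 927825 (3 byte(s))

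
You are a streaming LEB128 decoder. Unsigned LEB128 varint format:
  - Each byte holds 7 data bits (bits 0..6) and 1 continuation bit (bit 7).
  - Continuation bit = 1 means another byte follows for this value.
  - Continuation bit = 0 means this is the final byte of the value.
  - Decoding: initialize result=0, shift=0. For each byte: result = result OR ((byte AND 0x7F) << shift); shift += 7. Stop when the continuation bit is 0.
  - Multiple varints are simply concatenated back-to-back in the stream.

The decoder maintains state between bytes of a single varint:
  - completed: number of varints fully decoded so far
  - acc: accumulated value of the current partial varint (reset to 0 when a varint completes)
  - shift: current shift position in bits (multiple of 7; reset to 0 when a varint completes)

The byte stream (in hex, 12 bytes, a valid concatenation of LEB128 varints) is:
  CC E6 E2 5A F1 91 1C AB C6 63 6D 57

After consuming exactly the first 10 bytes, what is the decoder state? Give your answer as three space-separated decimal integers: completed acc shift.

byte[0]=0xCC cont=1 payload=0x4C: acc |= 76<<0 -> completed=0 acc=76 shift=7
byte[1]=0xE6 cont=1 payload=0x66: acc |= 102<<7 -> completed=0 acc=13132 shift=14
byte[2]=0xE2 cont=1 payload=0x62: acc |= 98<<14 -> completed=0 acc=1618764 shift=21
byte[3]=0x5A cont=0 payload=0x5A: varint #1 complete (value=190362444); reset -> completed=1 acc=0 shift=0
byte[4]=0xF1 cont=1 payload=0x71: acc |= 113<<0 -> completed=1 acc=113 shift=7
byte[5]=0x91 cont=1 payload=0x11: acc |= 17<<7 -> completed=1 acc=2289 shift=14
byte[6]=0x1C cont=0 payload=0x1C: varint #2 complete (value=461041); reset -> completed=2 acc=0 shift=0
byte[7]=0xAB cont=1 payload=0x2B: acc |= 43<<0 -> completed=2 acc=43 shift=7
byte[8]=0xC6 cont=1 payload=0x46: acc |= 70<<7 -> completed=2 acc=9003 shift=14
byte[9]=0x63 cont=0 payload=0x63: varint #3 complete (value=1631019); reset -> completed=3 acc=0 shift=0

Answer: 3 0 0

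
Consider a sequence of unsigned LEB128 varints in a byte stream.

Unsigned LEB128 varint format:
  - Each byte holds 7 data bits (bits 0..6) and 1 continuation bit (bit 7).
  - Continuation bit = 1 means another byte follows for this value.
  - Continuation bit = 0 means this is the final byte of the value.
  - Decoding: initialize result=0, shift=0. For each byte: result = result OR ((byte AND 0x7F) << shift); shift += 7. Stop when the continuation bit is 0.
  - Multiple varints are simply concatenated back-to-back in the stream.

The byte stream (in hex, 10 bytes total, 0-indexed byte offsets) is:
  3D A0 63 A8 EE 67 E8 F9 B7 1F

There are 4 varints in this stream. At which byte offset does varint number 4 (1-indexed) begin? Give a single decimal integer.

Answer: 6

Derivation:
  byte[0]=0x3D cont=0 payload=0x3D=61: acc |= 61<<0 -> acc=61 shift=7 [end]
Varint 1: bytes[0:1] = 3D -> value 61 (1 byte(s))
  byte[1]=0xA0 cont=1 payload=0x20=32: acc |= 32<<0 -> acc=32 shift=7
  byte[2]=0x63 cont=0 payload=0x63=99: acc |= 99<<7 -> acc=12704 shift=14 [end]
Varint 2: bytes[1:3] = A0 63 -> value 12704 (2 byte(s))
  byte[3]=0xA8 cont=1 payload=0x28=40: acc |= 40<<0 -> acc=40 shift=7
  byte[4]=0xEE cont=1 payload=0x6E=110: acc |= 110<<7 -> acc=14120 shift=14
  byte[5]=0x67 cont=0 payload=0x67=103: acc |= 103<<14 -> acc=1701672 shift=21 [end]
Varint 3: bytes[3:6] = A8 EE 67 -> value 1701672 (3 byte(s))
  byte[6]=0xE8 cont=1 payload=0x68=104: acc |= 104<<0 -> acc=104 shift=7
  byte[7]=0xF9 cont=1 payload=0x79=121: acc |= 121<<7 -> acc=15592 shift=14
  byte[8]=0xB7 cont=1 payload=0x37=55: acc |= 55<<14 -> acc=916712 shift=21
  byte[9]=0x1F cont=0 payload=0x1F=31: acc |= 31<<21 -> acc=65928424 shift=28 [end]
Varint 4: bytes[6:10] = E8 F9 B7 1F -> value 65928424 (4 byte(s))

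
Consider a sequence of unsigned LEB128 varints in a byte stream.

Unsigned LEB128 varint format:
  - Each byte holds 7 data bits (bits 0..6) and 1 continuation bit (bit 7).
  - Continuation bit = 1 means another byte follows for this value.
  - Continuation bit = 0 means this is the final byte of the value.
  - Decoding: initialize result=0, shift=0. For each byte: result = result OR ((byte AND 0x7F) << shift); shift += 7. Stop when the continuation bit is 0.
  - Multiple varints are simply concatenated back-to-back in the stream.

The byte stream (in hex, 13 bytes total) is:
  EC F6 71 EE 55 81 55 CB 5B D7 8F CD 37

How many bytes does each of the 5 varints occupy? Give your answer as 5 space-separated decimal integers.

Answer: 3 2 2 2 4

Derivation:
  byte[0]=0xEC cont=1 payload=0x6C=108: acc |= 108<<0 -> acc=108 shift=7
  byte[1]=0xF6 cont=1 payload=0x76=118: acc |= 118<<7 -> acc=15212 shift=14
  byte[2]=0x71 cont=0 payload=0x71=113: acc |= 113<<14 -> acc=1866604 shift=21 [end]
Varint 1: bytes[0:3] = EC F6 71 -> value 1866604 (3 byte(s))
  byte[3]=0xEE cont=1 payload=0x6E=110: acc |= 110<<0 -> acc=110 shift=7
  byte[4]=0x55 cont=0 payload=0x55=85: acc |= 85<<7 -> acc=10990 shift=14 [end]
Varint 2: bytes[3:5] = EE 55 -> value 10990 (2 byte(s))
  byte[5]=0x81 cont=1 payload=0x01=1: acc |= 1<<0 -> acc=1 shift=7
  byte[6]=0x55 cont=0 payload=0x55=85: acc |= 85<<7 -> acc=10881 shift=14 [end]
Varint 3: bytes[5:7] = 81 55 -> value 10881 (2 byte(s))
  byte[7]=0xCB cont=1 payload=0x4B=75: acc |= 75<<0 -> acc=75 shift=7
  byte[8]=0x5B cont=0 payload=0x5B=91: acc |= 91<<7 -> acc=11723 shift=14 [end]
Varint 4: bytes[7:9] = CB 5B -> value 11723 (2 byte(s))
  byte[9]=0xD7 cont=1 payload=0x57=87: acc |= 87<<0 -> acc=87 shift=7
  byte[10]=0x8F cont=1 payload=0x0F=15: acc |= 15<<7 -> acc=2007 shift=14
  byte[11]=0xCD cont=1 payload=0x4D=77: acc |= 77<<14 -> acc=1263575 shift=21
  byte[12]=0x37 cont=0 payload=0x37=55: acc |= 55<<21 -> acc=116606935 shift=28 [end]
Varint 5: bytes[9:13] = D7 8F CD 37 -> value 116606935 (4 byte(s))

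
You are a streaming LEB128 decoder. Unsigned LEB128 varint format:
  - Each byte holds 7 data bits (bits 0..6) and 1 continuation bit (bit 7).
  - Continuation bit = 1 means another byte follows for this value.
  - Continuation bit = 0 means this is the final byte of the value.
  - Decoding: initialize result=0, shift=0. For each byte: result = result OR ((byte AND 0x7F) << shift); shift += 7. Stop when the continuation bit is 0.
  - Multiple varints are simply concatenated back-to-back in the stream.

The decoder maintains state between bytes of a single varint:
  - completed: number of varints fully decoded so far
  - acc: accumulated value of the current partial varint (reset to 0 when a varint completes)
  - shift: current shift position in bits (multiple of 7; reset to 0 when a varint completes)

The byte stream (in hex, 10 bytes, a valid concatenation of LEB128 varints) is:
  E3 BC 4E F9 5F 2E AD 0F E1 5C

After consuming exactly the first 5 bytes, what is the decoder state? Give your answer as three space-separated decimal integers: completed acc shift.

Answer: 2 0 0

Derivation:
byte[0]=0xE3 cont=1 payload=0x63: acc |= 99<<0 -> completed=0 acc=99 shift=7
byte[1]=0xBC cont=1 payload=0x3C: acc |= 60<<7 -> completed=0 acc=7779 shift=14
byte[2]=0x4E cont=0 payload=0x4E: varint #1 complete (value=1285731); reset -> completed=1 acc=0 shift=0
byte[3]=0xF9 cont=1 payload=0x79: acc |= 121<<0 -> completed=1 acc=121 shift=7
byte[4]=0x5F cont=0 payload=0x5F: varint #2 complete (value=12281); reset -> completed=2 acc=0 shift=0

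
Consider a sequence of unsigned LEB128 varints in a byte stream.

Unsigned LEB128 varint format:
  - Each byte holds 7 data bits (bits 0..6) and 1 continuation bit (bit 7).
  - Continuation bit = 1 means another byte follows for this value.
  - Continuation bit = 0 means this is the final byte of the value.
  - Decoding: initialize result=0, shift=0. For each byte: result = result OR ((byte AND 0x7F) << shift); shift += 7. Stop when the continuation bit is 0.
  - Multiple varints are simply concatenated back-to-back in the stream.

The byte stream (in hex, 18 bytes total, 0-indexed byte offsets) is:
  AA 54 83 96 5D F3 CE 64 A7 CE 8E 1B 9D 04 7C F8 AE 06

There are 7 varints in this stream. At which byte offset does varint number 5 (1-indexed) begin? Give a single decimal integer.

Answer: 12

Derivation:
  byte[0]=0xAA cont=1 payload=0x2A=42: acc |= 42<<0 -> acc=42 shift=7
  byte[1]=0x54 cont=0 payload=0x54=84: acc |= 84<<7 -> acc=10794 shift=14 [end]
Varint 1: bytes[0:2] = AA 54 -> value 10794 (2 byte(s))
  byte[2]=0x83 cont=1 payload=0x03=3: acc |= 3<<0 -> acc=3 shift=7
  byte[3]=0x96 cont=1 payload=0x16=22: acc |= 22<<7 -> acc=2819 shift=14
  byte[4]=0x5D cont=0 payload=0x5D=93: acc |= 93<<14 -> acc=1526531 shift=21 [end]
Varint 2: bytes[2:5] = 83 96 5D -> value 1526531 (3 byte(s))
  byte[5]=0xF3 cont=1 payload=0x73=115: acc |= 115<<0 -> acc=115 shift=7
  byte[6]=0xCE cont=1 payload=0x4E=78: acc |= 78<<7 -> acc=10099 shift=14
  byte[7]=0x64 cont=0 payload=0x64=100: acc |= 100<<14 -> acc=1648499 shift=21 [end]
Varint 3: bytes[5:8] = F3 CE 64 -> value 1648499 (3 byte(s))
  byte[8]=0xA7 cont=1 payload=0x27=39: acc |= 39<<0 -> acc=39 shift=7
  byte[9]=0xCE cont=1 payload=0x4E=78: acc |= 78<<7 -> acc=10023 shift=14
  byte[10]=0x8E cont=1 payload=0x0E=14: acc |= 14<<14 -> acc=239399 shift=21
  byte[11]=0x1B cont=0 payload=0x1B=27: acc |= 27<<21 -> acc=56862503 shift=28 [end]
Varint 4: bytes[8:12] = A7 CE 8E 1B -> value 56862503 (4 byte(s))
  byte[12]=0x9D cont=1 payload=0x1D=29: acc |= 29<<0 -> acc=29 shift=7
  byte[13]=0x04 cont=0 payload=0x04=4: acc |= 4<<7 -> acc=541 shift=14 [end]
Varint 5: bytes[12:14] = 9D 04 -> value 541 (2 byte(s))
  byte[14]=0x7C cont=0 payload=0x7C=124: acc |= 124<<0 -> acc=124 shift=7 [end]
Varint 6: bytes[14:15] = 7C -> value 124 (1 byte(s))
  byte[15]=0xF8 cont=1 payload=0x78=120: acc |= 120<<0 -> acc=120 shift=7
  byte[16]=0xAE cont=1 payload=0x2E=46: acc |= 46<<7 -> acc=6008 shift=14
  byte[17]=0x06 cont=0 payload=0x06=6: acc |= 6<<14 -> acc=104312 shift=21 [end]
Varint 7: bytes[15:18] = F8 AE 06 -> value 104312 (3 byte(s))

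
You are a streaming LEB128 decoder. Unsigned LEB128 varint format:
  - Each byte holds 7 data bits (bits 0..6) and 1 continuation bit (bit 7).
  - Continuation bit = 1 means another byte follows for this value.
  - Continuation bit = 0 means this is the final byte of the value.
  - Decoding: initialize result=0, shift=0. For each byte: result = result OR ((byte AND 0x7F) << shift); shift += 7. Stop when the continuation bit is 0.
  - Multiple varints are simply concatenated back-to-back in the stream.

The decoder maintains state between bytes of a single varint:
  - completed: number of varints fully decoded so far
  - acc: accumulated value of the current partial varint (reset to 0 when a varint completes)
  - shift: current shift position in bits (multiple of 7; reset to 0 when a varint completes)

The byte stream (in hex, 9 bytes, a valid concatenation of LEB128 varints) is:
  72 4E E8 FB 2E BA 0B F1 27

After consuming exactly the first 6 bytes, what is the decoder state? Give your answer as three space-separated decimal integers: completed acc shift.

Answer: 3 58 7

Derivation:
byte[0]=0x72 cont=0 payload=0x72: varint #1 complete (value=114); reset -> completed=1 acc=0 shift=0
byte[1]=0x4E cont=0 payload=0x4E: varint #2 complete (value=78); reset -> completed=2 acc=0 shift=0
byte[2]=0xE8 cont=1 payload=0x68: acc |= 104<<0 -> completed=2 acc=104 shift=7
byte[3]=0xFB cont=1 payload=0x7B: acc |= 123<<7 -> completed=2 acc=15848 shift=14
byte[4]=0x2E cont=0 payload=0x2E: varint #3 complete (value=769512); reset -> completed=3 acc=0 shift=0
byte[5]=0xBA cont=1 payload=0x3A: acc |= 58<<0 -> completed=3 acc=58 shift=7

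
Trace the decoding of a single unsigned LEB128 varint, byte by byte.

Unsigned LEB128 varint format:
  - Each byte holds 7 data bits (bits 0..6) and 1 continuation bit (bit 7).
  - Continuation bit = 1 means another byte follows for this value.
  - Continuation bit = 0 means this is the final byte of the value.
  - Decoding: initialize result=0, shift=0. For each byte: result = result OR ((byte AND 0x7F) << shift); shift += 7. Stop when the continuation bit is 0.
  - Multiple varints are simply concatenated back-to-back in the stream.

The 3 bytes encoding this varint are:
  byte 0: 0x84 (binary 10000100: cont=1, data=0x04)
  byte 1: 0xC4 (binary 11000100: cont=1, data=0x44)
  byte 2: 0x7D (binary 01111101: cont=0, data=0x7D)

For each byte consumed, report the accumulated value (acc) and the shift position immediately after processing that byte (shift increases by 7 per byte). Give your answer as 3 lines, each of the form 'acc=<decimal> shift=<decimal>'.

byte 0=0x84: payload=0x04=4, contrib = 4<<0 = 4; acc -> 4, shift -> 7
byte 1=0xC4: payload=0x44=68, contrib = 68<<7 = 8704; acc -> 8708, shift -> 14
byte 2=0x7D: payload=0x7D=125, contrib = 125<<14 = 2048000; acc -> 2056708, shift -> 21

Answer: acc=4 shift=7
acc=8708 shift=14
acc=2056708 shift=21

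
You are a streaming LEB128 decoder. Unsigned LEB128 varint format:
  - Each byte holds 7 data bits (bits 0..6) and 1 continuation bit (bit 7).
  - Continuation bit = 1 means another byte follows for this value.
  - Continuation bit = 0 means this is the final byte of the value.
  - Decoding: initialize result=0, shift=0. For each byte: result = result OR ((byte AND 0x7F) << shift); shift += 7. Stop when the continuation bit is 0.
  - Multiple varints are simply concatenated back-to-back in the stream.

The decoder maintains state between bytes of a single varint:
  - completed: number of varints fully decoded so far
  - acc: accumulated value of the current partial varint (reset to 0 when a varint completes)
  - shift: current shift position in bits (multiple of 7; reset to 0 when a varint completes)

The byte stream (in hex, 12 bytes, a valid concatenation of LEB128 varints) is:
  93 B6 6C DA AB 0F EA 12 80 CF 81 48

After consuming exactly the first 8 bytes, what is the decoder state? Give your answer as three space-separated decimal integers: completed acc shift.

Answer: 3 0 0

Derivation:
byte[0]=0x93 cont=1 payload=0x13: acc |= 19<<0 -> completed=0 acc=19 shift=7
byte[1]=0xB6 cont=1 payload=0x36: acc |= 54<<7 -> completed=0 acc=6931 shift=14
byte[2]=0x6C cont=0 payload=0x6C: varint #1 complete (value=1776403); reset -> completed=1 acc=0 shift=0
byte[3]=0xDA cont=1 payload=0x5A: acc |= 90<<0 -> completed=1 acc=90 shift=7
byte[4]=0xAB cont=1 payload=0x2B: acc |= 43<<7 -> completed=1 acc=5594 shift=14
byte[5]=0x0F cont=0 payload=0x0F: varint #2 complete (value=251354); reset -> completed=2 acc=0 shift=0
byte[6]=0xEA cont=1 payload=0x6A: acc |= 106<<0 -> completed=2 acc=106 shift=7
byte[7]=0x12 cont=0 payload=0x12: varint #3 complete (value=2410); reset -> completed=3 acc=0 shift=0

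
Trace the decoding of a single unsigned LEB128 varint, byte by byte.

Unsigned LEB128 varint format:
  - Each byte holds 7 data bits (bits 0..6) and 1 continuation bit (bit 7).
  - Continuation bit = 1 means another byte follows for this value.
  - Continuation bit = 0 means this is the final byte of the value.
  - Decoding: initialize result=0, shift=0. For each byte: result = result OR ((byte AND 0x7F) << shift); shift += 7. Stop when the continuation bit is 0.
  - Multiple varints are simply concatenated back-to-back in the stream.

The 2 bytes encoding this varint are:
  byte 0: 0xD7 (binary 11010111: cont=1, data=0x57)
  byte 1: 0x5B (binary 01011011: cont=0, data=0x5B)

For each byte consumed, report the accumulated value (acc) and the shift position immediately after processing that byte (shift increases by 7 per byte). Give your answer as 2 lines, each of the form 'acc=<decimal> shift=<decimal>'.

byte 0=0xD7: payload=0x57=87, contrib = 87<<0 = 87; acc -> 87, shift -> 7
byte 1=0x5B: payload=0x5B=91, contrib = 91<<7 = 11648; acc -> 11735, shift -> 14

Answer: acc=87 shift=7
acc=11735 shift=14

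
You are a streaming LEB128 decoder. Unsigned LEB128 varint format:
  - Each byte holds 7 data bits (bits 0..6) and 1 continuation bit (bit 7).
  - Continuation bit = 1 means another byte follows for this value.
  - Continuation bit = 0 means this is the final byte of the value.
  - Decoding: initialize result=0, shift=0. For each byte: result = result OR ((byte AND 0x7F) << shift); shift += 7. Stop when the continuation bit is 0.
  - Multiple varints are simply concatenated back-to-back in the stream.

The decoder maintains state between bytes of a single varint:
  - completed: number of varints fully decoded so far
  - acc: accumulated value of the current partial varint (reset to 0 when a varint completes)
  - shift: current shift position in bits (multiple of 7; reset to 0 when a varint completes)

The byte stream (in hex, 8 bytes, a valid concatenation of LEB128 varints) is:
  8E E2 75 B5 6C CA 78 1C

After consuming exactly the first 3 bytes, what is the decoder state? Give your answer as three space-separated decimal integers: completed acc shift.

Answer: 1 0 0

Derivation:
byte[0]=0x8E cont=1 payload=0x0E: acc |= 14<<0 -> completed=0 acc=14 shift=7
byte[1]=0xE2 cont=1 payload=0x62: acc |= 98<<7 -> completed=0 acc=12558 shift=14
byte[2]=0x75 cont=0 payload=0x75: varint #1 complete (value=1929486); reset -> completed=1 acc=0 shift=0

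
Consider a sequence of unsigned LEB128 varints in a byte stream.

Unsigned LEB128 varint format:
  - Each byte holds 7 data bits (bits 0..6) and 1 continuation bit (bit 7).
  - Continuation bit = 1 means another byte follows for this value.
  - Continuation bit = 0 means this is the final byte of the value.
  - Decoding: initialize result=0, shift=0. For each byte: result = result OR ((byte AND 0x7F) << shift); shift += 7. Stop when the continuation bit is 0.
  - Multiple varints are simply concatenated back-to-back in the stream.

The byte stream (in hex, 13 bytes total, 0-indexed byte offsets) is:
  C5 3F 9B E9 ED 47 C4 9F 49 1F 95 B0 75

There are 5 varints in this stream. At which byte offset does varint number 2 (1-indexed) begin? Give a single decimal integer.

Answer: 2

Derivation:
  byte[0]=0xC5 cont=1 payload=0x45=69: acc |= 69<<0 -> acc=69 shift=7
  byte[1]=0x3F cont=0 payload=0x3F=63: acc |= 63<<7 -> acc=8133 shift=14 [end]
Varint 1: bytes[0:2] = C5 3F -> value 8133 (2 byte(s))
  byte[2]=0x9B cont=1 payload=0x1B=27: acc |= 27<<0 -> acc=27 shift=7
  byte[3]=0xE9 cont=1 payload=0x69=105: acc |= 105<<7 -> acc=13467 shift=14
  byte[4]=0xED cont=1 payload=0x6D=109: acc |= 109<<14 -> acc=1799323 shift=21
  byte[5]=0x47 cont=0 payload=0x47=71: acc |= 71<<21 -> acc=150697115 shift=28 [end]
Varint 2: bytes[2:6] = 9B E9 ED 47 -> value 150697115 (4 byte(s))
  byte[6]=0xC4 cont=1 payload=0x44=68: acc |= 68<<0 -> acc=68 shift=7
  byte[7]=0x9F cont=1 payload=0x1F=31: acc |= 31<<7 -> acc=4036 shift=14
  byte[8]=0x49 cont=0 payload=0x49=73: acc |= 73<<14 -> acc=1200068 shift=21 [end]
Varint 3: bytes[6:9] = C4 9F 49 -> value 1200068 (3 byte(s))
  byte[9]=0x1F cont=0 payload=0x1F=31: acc |= 31<<0 -> acc=31 shift=7 [end]
Varint 4: bytes[9:10] = 1F -> value 31 (1 byte(s))
  byte[10]=0x95 cont=1 payload=0x15=21: acc |= 21<<0 -> acc=21 shift=7
  byte[11]=0xB0 cont=1 payload=0x30=48: acc |= 48<<7 -> acc=6165 shift=14
  byte[12]=0x75 cont=0 payload=0x75=117: acc |= 117<<14 -> acc=1923093 shift=21 [end]
Varint 5: bytes[10:13] = 95 B0 75 -> value 1923093 (3 byte(s))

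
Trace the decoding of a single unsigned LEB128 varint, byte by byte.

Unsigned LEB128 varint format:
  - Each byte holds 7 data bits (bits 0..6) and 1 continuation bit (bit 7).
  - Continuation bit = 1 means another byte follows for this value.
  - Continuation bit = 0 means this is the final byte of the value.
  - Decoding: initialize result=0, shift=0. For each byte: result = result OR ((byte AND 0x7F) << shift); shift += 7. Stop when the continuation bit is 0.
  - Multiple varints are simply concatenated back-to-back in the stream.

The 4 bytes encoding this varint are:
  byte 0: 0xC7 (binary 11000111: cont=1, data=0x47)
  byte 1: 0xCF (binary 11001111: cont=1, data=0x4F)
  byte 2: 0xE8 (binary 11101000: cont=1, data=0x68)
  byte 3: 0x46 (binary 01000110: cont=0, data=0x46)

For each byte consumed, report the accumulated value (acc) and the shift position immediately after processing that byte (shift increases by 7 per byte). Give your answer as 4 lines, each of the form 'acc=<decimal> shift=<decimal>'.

byte 0=0xC7: payload=0x47=71, contrib = 71<<0 = 71; acc -> 71, shift -> 7
byte 1=0xCF: payload=0x4F=79, contrib = 79<<7 = 10112; acc -> 10183, shift -> 14
byte 2=0xE8: payload=0x68=104, contrib = 104<<14 = 1703936; acc -> 1714119, shift -> 21
byte 3=0x46: payload=0x46=70, contrib = 70<<21 = 146800640; acc -> 148514759, shift -> 28

Answer: acc=71 shift=7
acc=10183 shift=14
acc=1714119 shift=21
acc=148514759 shift=28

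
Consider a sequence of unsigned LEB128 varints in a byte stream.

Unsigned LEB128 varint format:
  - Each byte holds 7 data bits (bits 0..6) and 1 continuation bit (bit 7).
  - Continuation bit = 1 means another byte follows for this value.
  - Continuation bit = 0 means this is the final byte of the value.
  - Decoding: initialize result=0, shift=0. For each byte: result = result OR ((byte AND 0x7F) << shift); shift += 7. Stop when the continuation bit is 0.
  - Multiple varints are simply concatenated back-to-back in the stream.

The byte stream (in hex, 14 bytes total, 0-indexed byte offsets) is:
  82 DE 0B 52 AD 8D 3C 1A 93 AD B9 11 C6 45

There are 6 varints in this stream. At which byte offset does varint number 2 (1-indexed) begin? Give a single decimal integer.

Answer: 3

Derivation:
  byte[0]=0x82 cont=1 payload=0x02=2: acc |= 2<<0 -> acc=2 shift=7
  byte[1]=0xDE cont=1 payload=0x5E=94: acc |= 94<<7 -> acc=12034 shift=14
  byte[2]=0x0B cont=0 payload=0x0B=11: acc |= 11<<14 -> acc=192258 shift=21 [end]
Varint 1: bytes[0:3] = 82 DE 0B -> value 192258 (3 byte(s))
  byte[3]=0x52 cont=0 payload=0x52=82: acc |= 82<<0 -> acc=82 shift=7 [end]
Varint 2: bytes[3:4] = 52 -> value 82 (1 byte(s))
  byte[4]=0xAD cont=1 payload=0x2D=45: acc |= 45<<0 -> acc=45 shift=7
  byte[5]=0x8D cont=1 payload=0x0D=13: acc |= 13<<7 -> acc=1709 shift=14
  byte[6]=0x3C cont=0 payload=0x3C=60: acc |= 60<<14 -> acc=984749 shift=21 [end]
Varint 3: bytes[4:7] = AD 8D 3C -> value 984749 (3 byte(s))
  byte[7]=0x1A cont=0 payload=0x1A=26: acc |= 26<<0 -> acc=26 shift=7 [end]
Varint 4: bytes[7:8] = 1A -> value 26 (1 byte(s))
  byte[8]=0x93 cont=1 payload=0x13=19: acc |= 19<<0 -> acc=19 shift=7
  byte[9]=0xAD cont=1 payload=0x2D=45: acc |= 45<<7 -> acc=5779 shift=14
  byte[10]=0xB9 cont=1 payload=0x39=57: acc |= 57<<14 -> acc=939667 shift=21
  byte[11]=0x11 cont=0 payload=0x11=17: acc |= 17<<21 -> acc=36591251 shift=28 [end]
Varint 5: bytes[8:12] = 93 AD B9 11 -> value 36591251 (4 byte(s))
  byte[12]=0xC6 cont=1 payload=0x46=70: acc |= 70<<0 -> acc=70 shift=7
  byte[13]=0x45 cont=0 payload=0x45=69: acc |= 69<<7 -> acc=8902 shift=14 [end]
Varint 6: bytes[12:14] = C6 45 -> value 8902 (2 byte(s))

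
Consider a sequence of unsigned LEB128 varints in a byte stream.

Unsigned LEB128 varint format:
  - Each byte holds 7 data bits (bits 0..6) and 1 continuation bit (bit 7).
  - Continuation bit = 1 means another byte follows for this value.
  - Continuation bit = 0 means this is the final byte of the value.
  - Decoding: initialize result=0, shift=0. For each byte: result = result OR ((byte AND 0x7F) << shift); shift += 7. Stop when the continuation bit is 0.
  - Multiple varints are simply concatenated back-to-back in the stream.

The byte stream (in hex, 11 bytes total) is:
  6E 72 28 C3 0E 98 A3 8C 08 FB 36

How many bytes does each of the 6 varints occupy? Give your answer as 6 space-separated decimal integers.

  byte[0]=0x6E cont=0 payload=0x6E=110: acc |= 110<<0 -> acc=110 shift=7 [end]
Varint 1: bytes[0:1] = 6E -> value 110 (1 byte(s))
  byte[1]=0x72 cont=0 payload=0x72=114: acc |= 114<<0 -> acc=114 shift=7 [end]
Varint 2: bytes[1:2] = 72 -> value 114 (1 byte(s))
  byte[2]=0x28 cont=0 payload=0x28=40: acc |= 40<<0 -> acc=40 shift=7 [end]
Varint 3: bytes[2:3] = 28 -> value 40 (1 byte(s))
  byte[3]=0xC3 cont=1 payload=0x43=67: acc |= 67<<0 -> acc=67 shift=7
  byte[4]=0x0E cont=0 payload=0x0E=14: acc |= 14<<7 -> acc=1859 shift=14 [end]
Varint 4: bytes[3:5] = C3 0E -> value 1859 (2 byte(s))
  byte[5]=0x98 cont=1 payload=0x18=24: acc |= 24<<0 -> acc=24 shift=7
  byte[6]=0xA3 cont=1 payload=0x23=35: acc |= 35<<7 -> acc=4504 shift=14
  byte[7]=0x8C cont=1 payload=0x0C=12: acc |= 12<<14 -> acc=201112 shift=21
  byte[8]=0x08 cont=0 payload=0x08=8: acc |= 8<<21 -> acc=16978328 shift=28 [end]
Varint 5: bytes[5:9] = 98 A3 8C 08 -> value 16978328 (4 byte(s))
  byte[9]=0xFB cont=1 payload=0x7B=123: acc |= 123<<0 -> acc=123 shift=7
  byte[10]=0x36 cont=0 payload=0x36=54: acc |= 54<<7 -> acc=7035 shift=14 [end]
Varint 6: bytes[9:11] = FB 36 -> value 7035 (2 byte(s))

Answer: 1 1 1 2 4 2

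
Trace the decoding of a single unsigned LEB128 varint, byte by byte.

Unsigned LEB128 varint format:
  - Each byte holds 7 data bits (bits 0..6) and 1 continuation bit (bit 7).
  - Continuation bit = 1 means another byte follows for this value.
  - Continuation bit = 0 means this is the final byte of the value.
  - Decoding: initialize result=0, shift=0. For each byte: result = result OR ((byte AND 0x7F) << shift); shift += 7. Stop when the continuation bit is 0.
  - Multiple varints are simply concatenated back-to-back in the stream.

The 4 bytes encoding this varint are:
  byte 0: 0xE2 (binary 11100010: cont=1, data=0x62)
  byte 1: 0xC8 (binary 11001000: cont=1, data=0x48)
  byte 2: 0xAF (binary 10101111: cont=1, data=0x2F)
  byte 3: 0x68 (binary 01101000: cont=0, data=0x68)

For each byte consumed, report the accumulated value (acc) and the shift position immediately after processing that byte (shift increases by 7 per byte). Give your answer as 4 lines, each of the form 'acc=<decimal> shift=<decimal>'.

Answer: acc=98 shift=7
acc=9314 shift=14
acc=779362 shift=21
acc=218883170 shift=28

Derivation:
byte 0=0xE2: payload=0x62=98, contrib = 98<<0 = 98; acc -> 98, shift -> 7
byte 1=0xC8: payload=0x48=72, contrib = 72<<7 = 9216; acc -> 9314, shift -> 14
byte 2=0xAF: payload=0x2F=47, contrib = 47<<14 = 770048; acc -> 779362, shift -> 21
byte 3=0x68: payload=0x68=104, contrib = 104<<21 = 218103808; acc -> 218883170, shift -> 28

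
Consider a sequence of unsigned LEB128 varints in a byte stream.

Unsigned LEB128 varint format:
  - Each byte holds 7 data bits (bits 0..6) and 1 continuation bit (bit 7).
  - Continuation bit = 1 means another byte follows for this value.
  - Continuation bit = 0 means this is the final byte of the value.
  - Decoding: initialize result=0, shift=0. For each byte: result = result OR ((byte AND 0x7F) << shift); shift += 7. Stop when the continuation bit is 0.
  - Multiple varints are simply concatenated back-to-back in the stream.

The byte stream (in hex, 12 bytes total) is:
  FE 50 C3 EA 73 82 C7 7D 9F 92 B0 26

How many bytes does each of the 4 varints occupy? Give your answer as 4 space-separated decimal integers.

Answer: 2 3 3 4

Derivation:
  byte[0]=0xFE cont=1 payload=0x7E=126: acc |= 126<<0 -> acc=126 shift=7
  byte[1]=0x50 cont=0 payload=0x50=80: acc |= 80<<7 -> acc=10366 shift=14 [end]
Varint 1: bytes[0:2] = FE 50 -> value 10366 (2 byte(s))
  byte[2]=0xC3 cont=1 payload=0x43=67: acc |= 67<<0 -> acc=67 shift=7
  byte[3]=0xEA cont=1 payload=0x6A=106: acc |= 106<<7 -> acc=13635 shift=14
  byte[4]=0x73 cont=0 payload=0x73=115: acc |= 115<<14 -> acc=1897795 shift=21 [end]
Varint 2: bytes[2:5] = C3 EA 73 -> value 1897795 (3 byte(s))
  byte[5]=0x82 cont=1 payload=0x02=2: acc |= 2<<0 -> acc=2 shift=7
  byte[6]=0xC7 cont=1 payload=0x47=71: acc |= 71<<7 -> acc=9090 shift=14
  byte[7]=0x7D cont=0 payload=0x7D=125: acc |= 125<<14 -> acc=2057090 shift=21 [end]
Varint 3: bytes[5:8] = 82 C7 7D -> value 2057090 (3 byte(s))
  byte[8]=0x9F cont=1 payload=0x1F=31: acc |= 31<<0 -> acc=31 shift=7
  byte[9]=0x92 cont=1 payload=0x12=18: acc |= 18<<7 -> acc=2335 shift=14
  byte[10]=0xB0 cont=1 payload=0x30=48: acc |= 48<<14 -> acc=788767 shift=21
  byte[11]=0x26 cont=0 payload=0x26=38: acc |= 38<<21 -> acc=80480543 shift=28 [end]
Varint 4: bytes[8:12] = 9F 92 B0 26 -> value 80480543 (4 byte(s))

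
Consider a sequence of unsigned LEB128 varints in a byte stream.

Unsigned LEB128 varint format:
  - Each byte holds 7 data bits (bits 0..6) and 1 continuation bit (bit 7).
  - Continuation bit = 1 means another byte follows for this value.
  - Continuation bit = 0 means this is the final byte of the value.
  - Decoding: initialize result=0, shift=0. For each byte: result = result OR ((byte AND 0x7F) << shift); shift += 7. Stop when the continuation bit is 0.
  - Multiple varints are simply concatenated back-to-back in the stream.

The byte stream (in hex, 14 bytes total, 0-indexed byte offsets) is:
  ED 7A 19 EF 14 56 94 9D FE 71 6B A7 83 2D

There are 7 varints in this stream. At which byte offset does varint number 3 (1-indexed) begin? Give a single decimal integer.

Answer: 3

Derivation:
  byte[0]=0xED cont=1 payload=0x6D=109: acc |= 109<<0 -> acc=109 shift=7
  byte[1]=0x7A cont=0 payload=0x7A=122: acc |= 122<<7 -> acc=15725 shift=14 [end]
Varint 1: bytes[0:2] = ED 7A -> value 15725 (2 byte(s))
  byte[2]=0x19 cont=0 payload=0x19=25: acc |= 25<<0 -> acc=25 shift=7 [end]
Varint 2: bytes[2:3] = 19 -> value 25 (1 byte(s))
  byte[3]=0xEF cont=1 payload=0x6F=111: acc |= 111<<0 -> acc=111 shift=7
  byte[4]=0x14 cont=0 payload=0x14=20: acc |= 20<<7 -> acc=2671 shift=14 [end]
Varint 3: bytes[3:5] = EF 14 -> value 2671 (2 byte(s))
  byte[5]=0x56 cont=0 payload=0x56=86: acc |= 86<<0 -> acc=86 shift=7 [end]
Varint 4: bytes[5:6] = 56 -> value 86 (1 byte(s))
  byte[6]=0x94 cont=1 payload=0x14=20: acc |= 20<<0 -> acc=20 shift=7
  byte[7]=0x9D cont=1 payload=0x1D=29: acc |= 29<<7 -> acc=3732 shift=14
  byte[8]=0xFE cont=1 payload=0x7E=126: acc |= 126<<14 -> acc=2068116 shift=21
  byte[9]=0x71 cont=0 payload=0x71=113: acc |= 113<<21 -> acc=239046292 shift=28 [end]
Varint 5: bytes[6:10] = 94 9D FE 71 -> value 239046292 (4 byte(s))
  byte[10]=0x6B cont=0 payload=0x6B=107: acc |= 107<<0 -> acc=107 shift=7 [end]
Varint 6: bytes[10:11] = 6B -> value 107 (1 byte(s))
  byte[11]=0xA7 cont=1 payload=0x27=39: acc |= 39<<0 -> acc=39 shift=7
  byte[12]=0x83 cont=1 payload=0x03=3: acc |= 3<<7 -> acc=423 shift=14
  byte[13]=0x2D cont=0 payload=0x2D=45: acc |= 45<<14 -> acc=737703 shift=21 [end]
Varint 7: bytes[11:14] = A7 83 2D -> value 737703 (3 byte(s))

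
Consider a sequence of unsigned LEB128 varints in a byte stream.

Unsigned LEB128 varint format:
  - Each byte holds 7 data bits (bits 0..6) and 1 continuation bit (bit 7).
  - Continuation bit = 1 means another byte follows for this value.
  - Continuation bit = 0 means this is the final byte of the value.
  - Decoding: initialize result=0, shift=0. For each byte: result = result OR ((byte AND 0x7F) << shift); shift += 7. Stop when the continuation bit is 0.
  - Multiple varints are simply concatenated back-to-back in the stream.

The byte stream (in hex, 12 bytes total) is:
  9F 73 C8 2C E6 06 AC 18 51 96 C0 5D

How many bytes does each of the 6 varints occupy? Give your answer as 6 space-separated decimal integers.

Answer: 2 2 2 2 1 3

Derivation:
  byte[0]=0x9F cont=1 payload=0x1F=31: acc |= 31<<0 -> acc=31 shift=7
  byte[1]=0x73 cont=0 payload=0x73=115: acc |= 115<<7 -> acc=14751 shift=14 [end]
Varint 1: bytes[0:2] = 9F 73 -> value 14751 (2 byte(s))
  byte[2]=0xC8 cont=1 payload=0x48=72: acc |= 72<<0 -> acc=72 shift=7
  byte[3]=0x2C cont=0 payload=0x2C=44: acc |= 44<<7 -> acc=5704 shift=14 [end]
Varint 2: bytes[2:4] = C8 2C -> value 5704 (2 byte(s))
  byte[4]=0xE6 cont=1 payload=0x66=102: acc |= 102<<0 -> acc=102 shift=7
  byte[5]=0x06 cont=0 payload=0x06=6: acc |= 6<<7 -> acc=870 shift=14 [end]
Varint 3: bytes[4:6] = E6 06 -> value 870 (2 byte(s))
  byte[6]=0xAC cont=1 payload=0x2C=44: acc |= 44<<0 -> acc=44 shift=7
  byte[7]=0x18 cont=0 payload=0x18=24: acc |= 24<<7 -> acc=3116 shift=14 [end]
Varint 4: bytes[6:8] = AC 18 -> value 3116 (2 byte(s))
  byte[8]=0x51 cont=0 payload=0x51=81: acc |= 81<<0 -> acc=81 shift=7 [end]
Varint 5: bytes[8:9] = 51 -> value 81 (1 byte(s))
  byte[9]=0x96 cont=1 payload=0x16=22: acc |= 22<<0 -> acc=22 shift=7
  byte[10]=0xC0 cont=1 payload=0x40=64: acc |= 64<<7 -> acc=8214 shift=14
  byte[11]=0x5D cont=0 payload=0x5D=93: acc |= 93<<14 -> acc=1531926 shift=21 [end]
Varint 6: bytes[9:12] = 96 C0 5D -> value 1531926 (3 byte(s))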